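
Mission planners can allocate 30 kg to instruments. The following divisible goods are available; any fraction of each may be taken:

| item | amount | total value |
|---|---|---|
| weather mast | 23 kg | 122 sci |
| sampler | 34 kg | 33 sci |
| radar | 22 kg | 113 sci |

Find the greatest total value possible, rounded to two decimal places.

Take in order of value per unit:
- weather mast (122/23 per unit): all 23 → value 122, running total 122.00
- radar (113/22 per unit): 7 of 22 → value 7×113/22 = 35.9545, running total 157.95
Total 157.95.

157.95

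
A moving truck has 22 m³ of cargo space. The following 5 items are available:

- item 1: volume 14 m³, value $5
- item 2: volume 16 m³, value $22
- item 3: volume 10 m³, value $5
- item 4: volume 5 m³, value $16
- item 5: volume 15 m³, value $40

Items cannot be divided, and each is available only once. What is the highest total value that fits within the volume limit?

$56

Check high-value combinations within 22 m³:
- item 4+item 5: volume 5+15=20, value 16+40=56
- item 5: volume 15, value 40
- item 2+item 4: volume 16+5=21, value 22+16=38
- item 2: volume 16, value 22
- item 3+item 4: volume 10+5=15, value 5+16=21
Best: $56.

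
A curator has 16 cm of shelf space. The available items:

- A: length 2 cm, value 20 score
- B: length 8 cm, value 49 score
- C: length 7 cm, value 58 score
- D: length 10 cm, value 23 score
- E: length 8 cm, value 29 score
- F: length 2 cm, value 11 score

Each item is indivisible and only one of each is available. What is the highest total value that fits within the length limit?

Check high-value combinations within 16 cm:
- B+C: length 8+7=15, value 49+58=107
- A+C+F: length 2+7+2=11, value 20+58+11=89
- C+E: length 7+8=15, value 58+29=87
- A+B+F: length 2+8+2=12, value 20+49+11=80
Best: 107 score.

107 score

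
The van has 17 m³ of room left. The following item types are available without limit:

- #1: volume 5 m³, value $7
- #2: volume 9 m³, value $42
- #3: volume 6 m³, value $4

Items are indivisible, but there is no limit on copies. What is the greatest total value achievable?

$49

Best value-per-unit is #2 at 42/9; filling with it alone gives 1×42 = 42.
Optimal mix: 1×#1 + 1×#2 → volume 14, value 49.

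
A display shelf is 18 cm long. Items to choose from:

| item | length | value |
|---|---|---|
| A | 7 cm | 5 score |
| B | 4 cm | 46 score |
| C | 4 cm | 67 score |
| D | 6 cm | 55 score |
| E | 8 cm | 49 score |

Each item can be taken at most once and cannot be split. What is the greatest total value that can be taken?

171 score

Check high-value combinations within 18 cm:
- C+D+E: length 4+6+8=18, value 67+55+49=171
- B+C+D: length 4+4+6=14, value 46+67+55=168
- B+C+E: length 4+4+8=16, value 46+67+49=162
- B+D+E: length 4+6+8=18, value 46+55+49=150
- A+C+D: length 7+4+6=17, value 5+67+55=127
Best: 171 score.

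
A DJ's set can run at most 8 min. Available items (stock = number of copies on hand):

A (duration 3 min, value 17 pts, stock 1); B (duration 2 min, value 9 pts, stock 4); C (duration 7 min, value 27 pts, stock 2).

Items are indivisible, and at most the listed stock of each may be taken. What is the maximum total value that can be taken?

36 pts

Best selections within duration 8 and stock limits:
- 4×B: duration 8, value 36
- 1×A + 2×B: duration 7, value 35
- 3×B: duration 6, value 27
- 1×C: duration 7, value 27
Best: 36 pts.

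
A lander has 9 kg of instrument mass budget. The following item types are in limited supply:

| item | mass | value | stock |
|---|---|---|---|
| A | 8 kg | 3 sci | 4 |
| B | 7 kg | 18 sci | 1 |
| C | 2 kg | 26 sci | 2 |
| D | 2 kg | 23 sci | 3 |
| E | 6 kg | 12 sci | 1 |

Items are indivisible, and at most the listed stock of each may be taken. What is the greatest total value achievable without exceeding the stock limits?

98 sci

Top feasible selections:
- 2×C + 2×D: mass 8, value 98
- 1×C + 3×D: mass 8, value 95
Best: 98 sci.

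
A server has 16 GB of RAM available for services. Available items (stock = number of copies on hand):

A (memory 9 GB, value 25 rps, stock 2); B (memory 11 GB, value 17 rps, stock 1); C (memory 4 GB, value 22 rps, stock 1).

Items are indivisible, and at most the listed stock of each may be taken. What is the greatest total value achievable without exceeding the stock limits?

Top feasible selections:
- 1×A + 1×C: memory 13, value 47
- 1×B + 1×C: memory 15, value 39
- 1×A: memory 9, value 25
Best: 47 rps.

47 rps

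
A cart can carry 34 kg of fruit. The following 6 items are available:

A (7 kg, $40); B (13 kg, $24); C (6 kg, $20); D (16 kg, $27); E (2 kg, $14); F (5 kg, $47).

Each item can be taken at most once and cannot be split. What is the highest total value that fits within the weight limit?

$145

This is a 0/1 knapsack; check combinations near the capacity.
- A+B+C+E+F: weight 7+13+6+2+5=33, value 40+24+20+14+47=145
- A+C+D+F: weight 7+6+16+5=34, value 40+20+27+47=134
- A+B+C+F: weight 7+13+6+5=31, value 40+24+20+47=131
- A+D+E+F: weight 7+16+2+5=30, value 40+27+14+47=128
Best: $145.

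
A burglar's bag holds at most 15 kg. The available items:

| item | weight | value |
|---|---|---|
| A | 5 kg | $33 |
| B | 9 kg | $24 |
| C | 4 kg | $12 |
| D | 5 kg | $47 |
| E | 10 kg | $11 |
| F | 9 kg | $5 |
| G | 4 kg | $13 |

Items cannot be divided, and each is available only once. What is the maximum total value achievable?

$93

This is a 0/1 knapsack; check combinations near the capacity.
- A+D+G: weight 5+5+4=14, value 33+47+13=93
- A+C+D: weight 5+4+5=14, value 33+12+47=92
- A+D: weight 5+5=10, value 33+47=80
- C+D+G: weight 4+5+4=13, value 12+47+13=72
Best: $93.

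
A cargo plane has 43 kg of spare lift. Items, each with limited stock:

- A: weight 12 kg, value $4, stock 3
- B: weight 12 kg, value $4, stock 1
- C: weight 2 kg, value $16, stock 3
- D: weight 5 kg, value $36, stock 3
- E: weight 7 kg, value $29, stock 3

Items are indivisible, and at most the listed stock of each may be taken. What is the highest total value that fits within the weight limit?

$243

Best selections within weight 43 and stock limits:
- 3×C + 3×D + 3×E: weight 42, value 243
- 2×C + 3×D + 3×E: weight 40, value 227
- 3×C + 3×D + 2×E: weight 35, value 214
- 1×C + 3×D + 3×E: weight 38, value 211
Best: $243.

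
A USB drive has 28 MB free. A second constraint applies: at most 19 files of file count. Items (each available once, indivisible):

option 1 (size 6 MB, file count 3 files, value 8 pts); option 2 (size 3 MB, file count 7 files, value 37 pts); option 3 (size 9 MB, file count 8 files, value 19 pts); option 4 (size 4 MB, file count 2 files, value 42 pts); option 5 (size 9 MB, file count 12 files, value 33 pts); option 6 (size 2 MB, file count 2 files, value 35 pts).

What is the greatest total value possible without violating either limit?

133 pts

Feasible sets respecting both limits:
- option 2+option 3+option 4+option 6: size 18, file count 19, value 133
- option 1+option 2+option 4+option 6: size 15, file count 14, value 122
- option 1+option 4+option 5+option 6: size 21, file count 19, value 118
- option 2+option 4+option 6: size 9, file count 11, value 114
Best: 133 pts.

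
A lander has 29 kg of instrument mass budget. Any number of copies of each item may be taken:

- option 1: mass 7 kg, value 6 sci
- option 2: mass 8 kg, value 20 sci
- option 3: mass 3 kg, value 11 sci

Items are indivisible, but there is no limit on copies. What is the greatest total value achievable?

99 sci

Best value-per-unit is option 3 at 11/3, and filling with it alone uses mass 9×3=27. No mix of the others beats 9×11 = 99.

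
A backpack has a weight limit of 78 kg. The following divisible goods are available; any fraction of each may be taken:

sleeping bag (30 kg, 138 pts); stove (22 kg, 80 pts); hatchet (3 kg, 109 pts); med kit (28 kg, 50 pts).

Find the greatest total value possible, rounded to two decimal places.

Take in order of value per unit:
- hatchet (109/3 per unit): all 3 → value 109, running total 109.00
- sleeping bag (138/30 per unit): all 30 → value 138, running total 247.00
- stove (80/22 per unit): all 22 → value 80, running total 327.00
- med kit (50/28 per unit): 23 of 28 → value 23×50/28 = 41.0714, running total 368.07
Total 368.07.

368.07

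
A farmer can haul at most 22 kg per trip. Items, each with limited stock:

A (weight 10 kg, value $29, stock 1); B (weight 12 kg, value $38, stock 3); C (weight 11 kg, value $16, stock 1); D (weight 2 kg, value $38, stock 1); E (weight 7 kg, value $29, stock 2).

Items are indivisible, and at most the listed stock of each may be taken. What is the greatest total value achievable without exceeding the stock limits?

Best selections within weight 22 and stock limits:
- 1×B + 1×D + 1×E: weight 21, value 105
- 1×D + 2×E: weight 16, value 96
- 1×A + 1×D + 1×E: weight 19, value 96
- 1×C + 1×D + 1×E: weight 20, value 83
Best: $105.

$105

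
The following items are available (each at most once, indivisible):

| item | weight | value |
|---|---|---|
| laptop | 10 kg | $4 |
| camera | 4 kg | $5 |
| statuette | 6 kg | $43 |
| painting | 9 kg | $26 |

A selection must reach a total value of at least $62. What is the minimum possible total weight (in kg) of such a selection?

Subsets with value ≥ 62, sorted by total weight:
- statuette+painting: weight 15, value 69
- camera+statuette+painting: weight 19, value 74
- laptop+statuette+painting: weight 25, value 73
Minimum weight: 15 kg.

15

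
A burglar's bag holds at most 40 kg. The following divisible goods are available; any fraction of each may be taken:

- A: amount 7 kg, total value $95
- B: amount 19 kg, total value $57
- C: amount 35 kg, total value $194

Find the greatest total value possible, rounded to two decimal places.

Take in order of value per unit:
- A (95/7 per unit): all 7 → value 95, running total 95.00
- C (194/35 per unit): 33 of 35 → value 33×194/35 = 182.9143, running total 277.91
Total 277.91.

277.91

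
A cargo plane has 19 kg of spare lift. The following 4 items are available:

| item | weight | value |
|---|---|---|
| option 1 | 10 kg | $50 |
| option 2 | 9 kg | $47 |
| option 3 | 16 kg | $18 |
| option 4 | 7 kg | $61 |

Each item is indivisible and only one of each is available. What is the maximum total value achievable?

Check high-value combinations within 19 kg:
- option 1+option 4: weight 10+7=17, value 50+61=111
- option 2+option 4: weight 9+7=16, value 47+61=108
- option 1+option 2: weight 10+9=19, value 50+47=97
- option 4: weight 7, value 61
Best: $111.

$111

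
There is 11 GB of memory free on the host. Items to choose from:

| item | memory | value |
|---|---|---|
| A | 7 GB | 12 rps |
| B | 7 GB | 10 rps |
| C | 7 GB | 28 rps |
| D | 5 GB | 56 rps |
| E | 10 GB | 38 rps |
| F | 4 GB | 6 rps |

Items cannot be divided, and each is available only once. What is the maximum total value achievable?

Check high-value combinations within 11 GB:
- D+F: memory 5+4=9, value 56+6=62
- D: memory 5, value 56
- E: memory 10, value 38
- C+F: memory 7+4=11, value 28+6=34
- C: memory 7, value 28
Best: 62 rps.

62 rps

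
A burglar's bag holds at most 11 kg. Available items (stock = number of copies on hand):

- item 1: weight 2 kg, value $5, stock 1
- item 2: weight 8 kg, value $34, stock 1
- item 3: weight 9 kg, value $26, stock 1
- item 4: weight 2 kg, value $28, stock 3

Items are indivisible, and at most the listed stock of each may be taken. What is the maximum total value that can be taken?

$89

Best selections within weight 11 and stock limits:
- 1×item 1 + 3×item 4: weight 8, value 89
- 3×item 4: weight 6, value 84
- 1×item 2 + 1×item 4: weight 10, value 62
- 1×item 1 + 2×item 4: weight 6, value 61
Best: $89.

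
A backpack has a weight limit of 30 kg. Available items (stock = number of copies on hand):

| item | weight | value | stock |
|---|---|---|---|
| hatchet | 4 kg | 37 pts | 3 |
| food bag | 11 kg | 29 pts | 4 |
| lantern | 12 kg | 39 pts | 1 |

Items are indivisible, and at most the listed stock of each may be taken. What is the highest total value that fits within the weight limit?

Top feasible selections:
- 3×hatchet + 1×lantern: weight 24, value 150
- 3×hatchet + 1×food bag: weight 23, value 140
- 2×hatchet + 2×food bag: weight 30, value 132
Best: 150 pts.

150 pts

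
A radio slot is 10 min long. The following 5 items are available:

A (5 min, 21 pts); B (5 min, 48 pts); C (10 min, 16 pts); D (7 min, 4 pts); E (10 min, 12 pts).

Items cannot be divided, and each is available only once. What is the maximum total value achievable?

This is a 0/1 knapsack; check combinations near the capacity.
- A+B: duration 5+5=10, value 21+48=69
- B: duration 5, value 48
- A: duration 5, value 21
Best: 69 pts.

69 pts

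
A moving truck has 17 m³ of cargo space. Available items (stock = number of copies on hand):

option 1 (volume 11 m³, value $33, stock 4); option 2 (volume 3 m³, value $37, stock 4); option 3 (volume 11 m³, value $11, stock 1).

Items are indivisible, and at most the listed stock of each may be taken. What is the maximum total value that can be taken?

Best selections within volume 17 and stock limits:
- 4×option 2: volume 12, value 148
- 3×option 2: volume 9, value 111
- 1×option 1 + 2×option 2: volume 17, value 107
Best: $148.

$148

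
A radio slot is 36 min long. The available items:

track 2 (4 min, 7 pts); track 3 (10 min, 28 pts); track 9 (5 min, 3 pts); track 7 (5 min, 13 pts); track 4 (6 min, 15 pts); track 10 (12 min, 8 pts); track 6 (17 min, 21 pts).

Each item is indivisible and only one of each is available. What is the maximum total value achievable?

Check high-value combinations within 36 min:
- track 2+track 3+track 7+track 6: duration 4+10+5+17=36, value 7+28+13+21=69
- track 2+track 3+track 9+track 7+track 4: duration 4+10+5+5+6=30, value 7+28+3+13+15=66
- track 3+track 7+track 4+track 10: duration 10+5+6+12=33, value 28+13+15+8=64
Best: 69 pts.

69 pts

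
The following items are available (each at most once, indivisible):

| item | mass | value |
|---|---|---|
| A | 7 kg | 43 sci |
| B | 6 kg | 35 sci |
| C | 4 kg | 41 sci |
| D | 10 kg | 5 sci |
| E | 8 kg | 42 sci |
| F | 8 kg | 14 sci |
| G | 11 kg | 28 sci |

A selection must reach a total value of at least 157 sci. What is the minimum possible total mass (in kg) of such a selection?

25

Subsets with value ≥ 157, sorted by total mass:
- A+B+C+E: mass 25, value 161
- A+B+C+E+F: mass 33, value 175
- A+B+C+D+E: mass 35, value 166
- A+B+C+E+G: mass 36, value 189
Minimum mass: 25 kg.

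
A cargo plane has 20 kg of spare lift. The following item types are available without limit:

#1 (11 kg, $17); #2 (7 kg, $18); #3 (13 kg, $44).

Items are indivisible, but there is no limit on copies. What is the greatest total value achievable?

Best value-per-unit is #3 at 44/13; filling with it alone gives 1×44 = 44.
Optimal mix: 1×#2 + 1×#3 → weight 20, value 62.

$62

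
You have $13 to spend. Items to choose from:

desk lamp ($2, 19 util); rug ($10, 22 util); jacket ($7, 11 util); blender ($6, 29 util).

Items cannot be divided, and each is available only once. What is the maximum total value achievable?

Check high-value combinations within $13:
- desk lamp+blender: cost 2+6=8, value 19+29=48
- desk lamp+rug: cost 2+10=12, value 19+22=41
- jacket+blender: cost 7+6=13, value 11+29=40
- desk lamp+jacket: cost 2+7=9, value 19+11=30
- blender: cost 6, value 29
Best: 48 util.

48 util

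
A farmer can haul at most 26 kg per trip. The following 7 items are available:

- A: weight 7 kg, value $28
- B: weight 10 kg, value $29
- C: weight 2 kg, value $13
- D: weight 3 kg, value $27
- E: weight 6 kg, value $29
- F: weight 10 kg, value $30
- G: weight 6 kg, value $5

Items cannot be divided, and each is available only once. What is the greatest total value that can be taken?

$114

This is a 0/1 knapsack; check combinations near the capacity.
- A+D+E+F: weight 7+3+6+10=26, value 28+27+29+30=114
- A+B+D+E: weight 7+10+3+6=26, value 28+29+27+29=113
- A+C+D+E+G: weight 7+2+3+6+6=24, value 28+13+27+29+5=102
- A+C+E+F: weight 7+2+6+10=25, value 28+13+29+30=100
Best: $114.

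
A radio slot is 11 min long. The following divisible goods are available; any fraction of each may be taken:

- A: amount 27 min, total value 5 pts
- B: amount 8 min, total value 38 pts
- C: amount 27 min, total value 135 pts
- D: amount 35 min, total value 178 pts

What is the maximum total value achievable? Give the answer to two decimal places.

Take in order of value per unit:
- D (178/35 per unit): 11 of 35 → value 11×178/35 = 55.9429, running total 55.94
Total 55.94.

55.94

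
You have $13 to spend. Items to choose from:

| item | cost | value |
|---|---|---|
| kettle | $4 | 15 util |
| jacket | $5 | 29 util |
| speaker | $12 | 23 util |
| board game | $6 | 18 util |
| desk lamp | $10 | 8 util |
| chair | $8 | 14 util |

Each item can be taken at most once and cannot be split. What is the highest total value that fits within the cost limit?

47 util

Check high-value combinations within $13:
- jacket+board game: cost 5+6=11, value 29+18=47
- kettle+jacket: cost 4+5=9, value 15+29=44
- jacket+chair: cost 5+8=13, value 29+14=43
- kettle+board game: cost 4+6=10, value 15+18=33
- jacket: cost 5, value 29
Best: 47 util.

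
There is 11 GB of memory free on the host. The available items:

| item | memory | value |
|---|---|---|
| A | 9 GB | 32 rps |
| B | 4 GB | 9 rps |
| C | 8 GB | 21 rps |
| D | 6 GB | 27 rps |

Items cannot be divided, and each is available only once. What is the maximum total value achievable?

Check high-value combinations within 11 GB:
- B+D: memory 4+6=10, value 9+27=36
- A: memory 9, value 32
- D: memory 6, value 27
- C: memory 8, value 21
- B: memory 4, value 9
Best: 36 rps.

36 rps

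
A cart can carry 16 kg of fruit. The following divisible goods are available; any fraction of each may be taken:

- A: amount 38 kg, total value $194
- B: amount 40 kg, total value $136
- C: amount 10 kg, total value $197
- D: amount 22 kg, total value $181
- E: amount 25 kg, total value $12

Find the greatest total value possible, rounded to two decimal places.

Take in order of value per unit:
- C (197/10 per unit): all 10 → value 197, running total 197.00
- D (181/22 per unit): 6 of 22 → value 6×181/22 = 49.3636, running total 246.36
Total 246.36.

246.36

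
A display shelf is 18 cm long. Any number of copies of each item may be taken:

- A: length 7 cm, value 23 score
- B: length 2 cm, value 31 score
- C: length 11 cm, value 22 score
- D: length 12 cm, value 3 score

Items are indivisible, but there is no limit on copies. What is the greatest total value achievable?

Best value-per-unit is B at 31/2, and filling with it alone uses length 9×2=18. No mix of the others beats 9×31 = 279.

279 score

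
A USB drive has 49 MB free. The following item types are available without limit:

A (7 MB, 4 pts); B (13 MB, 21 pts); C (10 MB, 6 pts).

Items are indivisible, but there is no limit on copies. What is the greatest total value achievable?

69 pts

Best value-per-unit is B at 21/13; filling with it alone gives 3×21 = 63.
Optimal mix: 3×B + 1×C → size 49, value 69.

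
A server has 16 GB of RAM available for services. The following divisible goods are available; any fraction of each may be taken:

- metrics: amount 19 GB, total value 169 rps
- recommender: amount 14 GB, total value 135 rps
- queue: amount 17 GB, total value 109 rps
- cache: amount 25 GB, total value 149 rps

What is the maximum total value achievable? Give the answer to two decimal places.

152.79

Take in order of value per unit:
- recommender (135/14 per unit): all 14 → value 135, running total 135.00
- metrics (169/19 per unit): 2 of 19 → value 2×169/19 = 17.7895, running total 152.79
Total 152.79.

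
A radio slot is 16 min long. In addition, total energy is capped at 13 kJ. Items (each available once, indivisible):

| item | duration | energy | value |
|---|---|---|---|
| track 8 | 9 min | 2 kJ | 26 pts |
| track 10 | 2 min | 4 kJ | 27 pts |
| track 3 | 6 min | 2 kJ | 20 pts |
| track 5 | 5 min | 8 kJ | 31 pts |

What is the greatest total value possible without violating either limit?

Feasible sets respecting both limits:
- track 10+track 5: duration 7, energy 12, value 58
- track 8+track 5: duration 14, energy 10, value 57
- track 8+track 10: duration 11, energy 6, value 53
- track 3+track 5: duration 11, energy 10, value 51
Best: 58 pts.

58 pts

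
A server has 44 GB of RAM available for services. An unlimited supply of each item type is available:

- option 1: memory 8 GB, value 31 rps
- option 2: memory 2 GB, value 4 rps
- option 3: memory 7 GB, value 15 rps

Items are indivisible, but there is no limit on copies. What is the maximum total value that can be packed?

163 rps

Best value-per-unit is option 1 at 31/8; filling with it alone gives 5×31 = 155.
Optimal mix: 5×option 1 + 2×option 2 → memory 44, value 163.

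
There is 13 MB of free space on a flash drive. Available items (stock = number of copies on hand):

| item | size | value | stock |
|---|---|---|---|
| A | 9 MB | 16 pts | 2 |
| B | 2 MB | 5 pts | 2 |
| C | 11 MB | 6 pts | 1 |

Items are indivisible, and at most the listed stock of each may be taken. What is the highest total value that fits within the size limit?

26 pts

Top feasible selections:
- 1×A + 2×B: size 13, value 26
- 1×A + 1×B: size 11, value 21
Best: 26 pts.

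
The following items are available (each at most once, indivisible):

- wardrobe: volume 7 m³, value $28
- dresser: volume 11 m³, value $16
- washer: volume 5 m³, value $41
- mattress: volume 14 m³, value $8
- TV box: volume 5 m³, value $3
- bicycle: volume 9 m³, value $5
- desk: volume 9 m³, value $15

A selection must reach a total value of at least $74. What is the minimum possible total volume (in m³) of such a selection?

Subsets with value ≥ 74, sorted by total volume:
- wardrobe+washer+desk: volume 21, value 84
- wardrobe+washer+bicycle: volume 21, value 74
- wardrobe+dresser+washer: volume 23, value 85
- wardrobe+washer+TV box+desk: volume 26, value 87
Minimum volume: 21 m³.

21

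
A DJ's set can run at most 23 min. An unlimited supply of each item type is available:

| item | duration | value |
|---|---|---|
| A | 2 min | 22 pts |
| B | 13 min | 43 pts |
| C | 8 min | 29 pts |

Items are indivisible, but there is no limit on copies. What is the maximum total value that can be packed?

Best value-per-unit is A at 22/2, and filling with it alone uses duration 11×2=22. No mix of the others beats 11×22 = 242.

242 pts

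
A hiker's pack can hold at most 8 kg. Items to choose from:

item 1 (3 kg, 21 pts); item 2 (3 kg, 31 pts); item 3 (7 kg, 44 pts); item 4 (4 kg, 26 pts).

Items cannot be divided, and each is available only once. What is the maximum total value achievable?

57 pts

Check high-value combinations within 8 kg:
- item 2+item 4: weight 3+4=7, value 31+26=57
- item 1+item 2: weight 3+3=6, value 21+31=52
- item 1+item 4: weight 3+4=7, value 21+26=47
- item 3: weight 7, value 44
Best: 57 pts.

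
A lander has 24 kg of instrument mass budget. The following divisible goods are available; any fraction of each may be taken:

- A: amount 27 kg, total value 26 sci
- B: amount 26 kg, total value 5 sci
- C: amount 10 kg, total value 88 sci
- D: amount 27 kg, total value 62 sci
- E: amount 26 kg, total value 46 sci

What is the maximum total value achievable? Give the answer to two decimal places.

120.15

Take in order of value per unit:
- C (88/10 per unit): all 10 → value 88, running total 88.00
- D (62/27 per unit): 14 of 27 → value 14×62/27 = 32.1481, running total 120.15
Total 120.15.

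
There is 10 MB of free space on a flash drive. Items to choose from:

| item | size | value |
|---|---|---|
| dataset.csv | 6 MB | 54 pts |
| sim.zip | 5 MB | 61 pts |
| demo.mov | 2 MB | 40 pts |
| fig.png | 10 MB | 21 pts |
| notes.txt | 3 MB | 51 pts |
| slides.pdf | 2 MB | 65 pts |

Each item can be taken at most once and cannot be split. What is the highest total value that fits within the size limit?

Check high-value combinations within 10 MB:
- sim.zip+notes.txt+slides.pdf: size 5+3+2=10, value 61+51+65=177
- sim.zip+demo.mov+slides.pdf: size 5+2+2=9, value 61+40+65=166
- dataset.csv+demo.mov+slides.pdf: size 6+2+2=10, value 54+40+65=159
- demo.mov+notes.txt+slides.pdf: size 2+3+2=7, value 40+51+65=156
Best: 177 pts.

177 pts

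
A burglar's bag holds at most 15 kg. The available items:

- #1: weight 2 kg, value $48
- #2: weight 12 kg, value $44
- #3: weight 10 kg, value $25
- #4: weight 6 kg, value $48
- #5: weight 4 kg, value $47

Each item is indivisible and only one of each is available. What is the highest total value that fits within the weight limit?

Check high-value combinations within 15 kg:
- #1+#4+#5: weight 2+6+4=12, value 48+48+47=143
- #1+#4: weight 2+6=8, value 48+48=96
- #1+#5: weight 2+4=6, value 48+47=95
- #4+#5: weight 6+4=10, value 48+47=95
Best: $143.

$143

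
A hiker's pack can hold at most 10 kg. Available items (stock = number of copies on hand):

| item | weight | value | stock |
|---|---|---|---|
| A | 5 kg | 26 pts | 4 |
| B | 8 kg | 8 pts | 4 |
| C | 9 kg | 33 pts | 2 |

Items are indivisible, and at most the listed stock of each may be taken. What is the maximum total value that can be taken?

Best selections within weight 10 and stock limits:
- 2×A: weight 10, value 52
- 1×C: weight 9, value 33
Best: 52 pts.

52 pts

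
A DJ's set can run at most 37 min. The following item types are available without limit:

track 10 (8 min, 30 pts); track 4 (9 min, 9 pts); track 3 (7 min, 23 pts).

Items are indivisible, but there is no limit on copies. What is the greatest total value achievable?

Best value-per-unit is track 10 at 30/8; filling with it alone gives 4×30 = 120.
Optimal mix: 2×track 10 + 3×track 3 → duration 37, value 129.

129 pts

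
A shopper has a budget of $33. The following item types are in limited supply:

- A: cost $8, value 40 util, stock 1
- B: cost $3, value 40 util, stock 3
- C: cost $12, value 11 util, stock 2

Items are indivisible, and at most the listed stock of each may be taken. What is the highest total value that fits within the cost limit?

171 util

Best selections within cost 33 and stock limits:
- 1×A + 3×B + 1×C: cost 29, value 171
- 1×A + 3×B: cost 17, value 160
- 3×B + 2×C: cost 33, value 142
Best: 171 util.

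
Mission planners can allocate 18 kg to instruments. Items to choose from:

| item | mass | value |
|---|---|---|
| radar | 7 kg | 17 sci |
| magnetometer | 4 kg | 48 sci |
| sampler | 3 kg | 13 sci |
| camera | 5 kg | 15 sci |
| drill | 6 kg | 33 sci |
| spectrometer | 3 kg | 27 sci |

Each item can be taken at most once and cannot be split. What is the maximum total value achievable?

Check high-value combinations within 18 kg:
- magnetometer+camera+drill+spectrometer: mass 4+5+6+3=18, value 48+15+33+27=123
- magnetometer+sampler+drill+spectrometer: mass 4+3+6+3=16, value 48+13+33+27=121
- magnetometer+sampler+camera+drill: mass 4+3+5+6=18, value 48+13+15+33=109
- magnetometer+drill+spectrometer: mass 4+6+3=13, value 48+33+27=108
Best: 123 sci.

123 sci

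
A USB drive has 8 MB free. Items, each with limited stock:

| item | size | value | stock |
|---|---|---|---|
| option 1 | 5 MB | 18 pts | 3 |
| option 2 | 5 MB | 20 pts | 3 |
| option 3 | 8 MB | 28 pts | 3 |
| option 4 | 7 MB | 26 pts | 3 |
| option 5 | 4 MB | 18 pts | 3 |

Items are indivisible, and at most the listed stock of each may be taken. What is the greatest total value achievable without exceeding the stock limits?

36 pts

Top feasible selections:
- 2×option 5: size 8, value 36
- 1×option 3: size 8, value 28
- 1×option 4: size 7, value 26
Best: 36 pts.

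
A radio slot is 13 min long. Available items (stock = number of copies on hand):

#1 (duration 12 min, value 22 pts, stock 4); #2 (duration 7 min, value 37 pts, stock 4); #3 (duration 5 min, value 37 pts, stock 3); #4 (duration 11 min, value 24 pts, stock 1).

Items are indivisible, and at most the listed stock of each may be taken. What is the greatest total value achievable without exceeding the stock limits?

74 pts

Top feasible selections:
- 2×#3: duration 10, value 74
- 1×#2 + 1×#3: duration 12, value 74
- 1×#3: duration 5, value 37
Best: 74 pts.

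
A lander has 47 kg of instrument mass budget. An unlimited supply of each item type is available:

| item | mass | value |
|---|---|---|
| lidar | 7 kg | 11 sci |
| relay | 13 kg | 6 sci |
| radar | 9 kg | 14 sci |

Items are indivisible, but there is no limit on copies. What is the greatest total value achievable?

Best value-per-unit is lidar at 11/7; filling with it alone gives 6×11 = 66.
Optimal mix: 4×lidar + 2×radar → mass 46, value 72.

72 sci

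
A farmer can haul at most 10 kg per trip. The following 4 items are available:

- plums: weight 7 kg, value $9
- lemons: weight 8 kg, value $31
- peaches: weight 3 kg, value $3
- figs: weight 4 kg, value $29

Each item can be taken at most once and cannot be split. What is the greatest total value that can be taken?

$32

Check high-value combinations within 10 kg:
- peaches+figs: weight 3+4=7, value 3+29=32
- lemons: weight 8, value 31
- figs: weight 4, value 29
- plums+peaches: weight 7+3=10, value 9+3=12
- plums: weight 7, value 9
Best: $32.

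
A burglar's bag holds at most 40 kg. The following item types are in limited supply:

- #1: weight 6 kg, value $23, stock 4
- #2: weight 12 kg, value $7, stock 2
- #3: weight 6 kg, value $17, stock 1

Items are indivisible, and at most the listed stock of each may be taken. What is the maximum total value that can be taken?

$109

Top feasible selections:
- 4×#1 + 1×#3: weight 30, value 109
- 4×#1 + 1×#2: weight 36, value 99
Best: $109.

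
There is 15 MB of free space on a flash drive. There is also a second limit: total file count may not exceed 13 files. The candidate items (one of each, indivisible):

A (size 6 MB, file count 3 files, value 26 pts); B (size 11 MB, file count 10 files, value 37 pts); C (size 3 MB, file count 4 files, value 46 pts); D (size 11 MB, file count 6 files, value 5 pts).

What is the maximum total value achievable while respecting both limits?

Feasible sets respecting both limits:
- A+C: size 9, file count 7, value 72
- C+D: size 14, file count 10, value 51
- C: size 3, file count 4, value 46
Best: 72 pts.

72 pts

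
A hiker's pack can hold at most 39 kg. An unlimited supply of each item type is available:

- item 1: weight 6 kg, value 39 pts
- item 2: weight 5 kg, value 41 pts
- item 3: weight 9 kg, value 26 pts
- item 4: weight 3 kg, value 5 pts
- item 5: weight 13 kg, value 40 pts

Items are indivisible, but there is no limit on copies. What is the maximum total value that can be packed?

292 pts

Best value-per-unit is item 2 at 41/5; filling with it alone gives 7×41 = 287.
Optimal mix: 7×item 2 + 1×item 4 → weight 38, value 292.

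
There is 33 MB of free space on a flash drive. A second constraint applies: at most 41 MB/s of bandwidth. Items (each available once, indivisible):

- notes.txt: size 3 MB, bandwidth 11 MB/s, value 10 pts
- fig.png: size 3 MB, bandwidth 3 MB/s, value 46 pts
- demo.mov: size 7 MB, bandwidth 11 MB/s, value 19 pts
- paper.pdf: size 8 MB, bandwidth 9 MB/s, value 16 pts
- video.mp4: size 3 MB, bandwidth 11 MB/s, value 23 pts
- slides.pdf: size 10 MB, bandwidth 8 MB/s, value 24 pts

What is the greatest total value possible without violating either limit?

112 pts

Feasible sets respecting both limits:
- fig.png+demo.mov+video.mp4+slides.pdf: size 23, bandwidth 33, value 112
- fig.png+paper.pdf+video.mp4+slides.pdf: size 24, bandwidth 31, value 109
- fig.png+demo.mov+paper.pdf+slides.pdf: size 28, bandwidth 31, value 105
Best: 112 pts.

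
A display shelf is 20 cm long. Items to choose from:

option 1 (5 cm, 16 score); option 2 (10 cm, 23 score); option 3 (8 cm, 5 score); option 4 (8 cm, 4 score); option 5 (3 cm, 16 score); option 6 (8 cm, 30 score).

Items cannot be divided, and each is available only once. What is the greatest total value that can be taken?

This is a 0/1 knapsack; check combinations near the capacity.
- option 1+option 5+option 6: length 5+3+8=16, value 16+16+30=62
- option 1+option 2+option 5: length 5+10+3=18, value 16+23+16=55
- option 2+option 6: length 10+8=18, value 23+30=53
Best: 62 score.

62 score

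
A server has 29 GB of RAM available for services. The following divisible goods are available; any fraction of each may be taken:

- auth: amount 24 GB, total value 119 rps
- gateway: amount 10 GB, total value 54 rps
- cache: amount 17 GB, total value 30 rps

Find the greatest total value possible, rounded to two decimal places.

Take in order of value per unit:
- gateway (54/10 per unit): all 10 → value 54, running total 54.00
- auth (119/24 per unit): 19 of 24 → value 19×119/24 = 94.2083, running total 148.21
Total 148.21.

148.21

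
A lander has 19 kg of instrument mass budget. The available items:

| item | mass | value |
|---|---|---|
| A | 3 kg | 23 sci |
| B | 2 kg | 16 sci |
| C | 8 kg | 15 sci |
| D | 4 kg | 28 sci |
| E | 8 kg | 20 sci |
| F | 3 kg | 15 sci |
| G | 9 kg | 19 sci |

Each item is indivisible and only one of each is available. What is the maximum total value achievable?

Check high-value combinations within 19 kg:
- A+B+D+E: mass 3+2+4+8=17, value 23+16+28+20=87
- A+D+E+F: mass 3+4+8+3=18, value 23+28+20+15=86
- A+B+D+G: mass 3+2+4+9=18, value 23+16+28+19=86
- A+D+F+G: mass 3+4+3+9=19, value 23+28+15+19=85
Best: 87 sci.

87 sci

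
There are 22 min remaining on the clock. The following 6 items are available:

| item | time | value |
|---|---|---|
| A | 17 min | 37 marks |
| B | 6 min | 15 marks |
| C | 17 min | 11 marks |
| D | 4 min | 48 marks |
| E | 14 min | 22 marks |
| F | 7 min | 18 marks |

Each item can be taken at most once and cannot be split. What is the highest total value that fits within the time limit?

Check high-value combinations within 22 min:
- A+D: time 17+4=21, value 37+48=85
- B+D+F: time 6+4+7=17, value 15+48+18=81
- D+E: time 4+14=18, value 48+22=70
- D+F: time 4+7=11, value 48+18=66
Best: 85 marks.

85 marks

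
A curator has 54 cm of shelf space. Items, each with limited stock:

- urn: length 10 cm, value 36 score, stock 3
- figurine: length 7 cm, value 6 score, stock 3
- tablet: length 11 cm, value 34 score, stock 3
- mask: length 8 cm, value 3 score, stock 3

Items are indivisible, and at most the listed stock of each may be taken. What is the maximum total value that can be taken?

Best selections within length 54 and stock limits:
- 3×urn + 2×tablet: length 52, value 176
- 2×urn + 3×tablet: length 53, value 174
Best: 176 score.

176 score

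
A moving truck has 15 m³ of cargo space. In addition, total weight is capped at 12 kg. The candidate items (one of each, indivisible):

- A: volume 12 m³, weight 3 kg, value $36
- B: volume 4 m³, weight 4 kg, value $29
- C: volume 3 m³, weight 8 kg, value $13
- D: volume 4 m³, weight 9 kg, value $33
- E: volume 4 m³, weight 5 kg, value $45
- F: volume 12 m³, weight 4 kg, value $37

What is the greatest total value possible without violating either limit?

Feasible sets respecting both limits:
- B+E: volume 8, weight 9, value 74
- C+F: volume 15, weight 12, value 50
- A+C: volume 15, weight 11, value 49
- E: volume 4, weight 5, value 45
Best: $74.

$74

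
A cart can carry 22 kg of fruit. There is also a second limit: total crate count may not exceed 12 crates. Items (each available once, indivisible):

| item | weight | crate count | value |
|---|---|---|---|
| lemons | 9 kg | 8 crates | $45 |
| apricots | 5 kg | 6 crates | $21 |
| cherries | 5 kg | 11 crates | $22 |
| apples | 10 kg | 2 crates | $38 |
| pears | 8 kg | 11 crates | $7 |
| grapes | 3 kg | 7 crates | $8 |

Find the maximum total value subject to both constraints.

Feasible sets respecting both limits:
- lemons+apples: weight 19, crate count 10, value 83
- apricots+apples: weight 15, crate count 8, value 59
- apples+grapes: weight 13, crate count 9, value 46
- lemons: weight 9, crate count 8, value 45
Best: $83.

$83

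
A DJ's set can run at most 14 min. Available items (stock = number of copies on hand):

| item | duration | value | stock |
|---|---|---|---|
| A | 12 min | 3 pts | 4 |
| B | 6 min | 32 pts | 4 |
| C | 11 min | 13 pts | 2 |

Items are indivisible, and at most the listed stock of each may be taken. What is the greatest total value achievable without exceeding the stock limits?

Top feasible selections:
- 2×B: duration 12, value 64
- 1×B: duration 6, value 32
- 1×C: duration 11, value 13
- 1×A: duration 12, value 3
Best: 64 pts.

64 pts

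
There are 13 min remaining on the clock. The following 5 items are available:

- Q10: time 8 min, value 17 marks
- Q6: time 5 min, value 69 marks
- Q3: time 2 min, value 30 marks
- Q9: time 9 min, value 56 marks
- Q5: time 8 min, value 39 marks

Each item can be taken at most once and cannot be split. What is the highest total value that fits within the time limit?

Check high-value combinations within 13 min:
- Q6+Q5: time 5+8=13, value 69+39=108
- Q6+Q3: time 5+2=7, value 69+30=99
- Q3+Q9: time 2+9=11, value 30+56=86
- Q10+Q6: time 8+5=13, value 17+69=86
Best: 108 marks.

108 marks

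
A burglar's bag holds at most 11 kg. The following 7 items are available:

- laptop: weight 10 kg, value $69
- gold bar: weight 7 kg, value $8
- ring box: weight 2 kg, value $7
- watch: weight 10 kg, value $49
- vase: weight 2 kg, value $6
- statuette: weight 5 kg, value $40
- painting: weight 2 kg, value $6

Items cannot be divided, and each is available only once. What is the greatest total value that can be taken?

$69

Check high-value combinations within 11 kg:
- laptop: weight 10, value 69
- ring box+vase+statuette+painting: weight 2+2+5+2=11, value 7+6+40+6=59
- ring box+vase+statuette: weight 2+2+5=9, value 7+6+40=53
- ring box+statuette+painting: weight 2+5+2=9, value 7+40+6=53
Best: $69.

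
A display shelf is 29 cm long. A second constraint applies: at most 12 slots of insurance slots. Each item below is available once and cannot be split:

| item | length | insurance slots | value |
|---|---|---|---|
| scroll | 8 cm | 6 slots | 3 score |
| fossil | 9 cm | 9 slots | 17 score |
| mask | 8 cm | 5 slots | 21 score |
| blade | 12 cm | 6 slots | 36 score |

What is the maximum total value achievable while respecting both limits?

57 score

Feasible sets respecting both limits:
- mask+blade: length 20, insurance slots 11, value 57
- scroll+blade: length 20, insurance slots 12, value 39
- blade: length 12, insurance slots 6, value 36
Best: 57 score.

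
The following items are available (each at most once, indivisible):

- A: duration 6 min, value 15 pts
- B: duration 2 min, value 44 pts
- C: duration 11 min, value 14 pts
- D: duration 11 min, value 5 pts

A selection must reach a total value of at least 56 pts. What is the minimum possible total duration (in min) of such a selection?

8

Subsets with value ≥ 56, sorted by total duration:
- A+B: duration 8, value 59
- B+C: duration 13, value 58
- A+B+C: duration 19, value 73
Minimum duration: 8 min.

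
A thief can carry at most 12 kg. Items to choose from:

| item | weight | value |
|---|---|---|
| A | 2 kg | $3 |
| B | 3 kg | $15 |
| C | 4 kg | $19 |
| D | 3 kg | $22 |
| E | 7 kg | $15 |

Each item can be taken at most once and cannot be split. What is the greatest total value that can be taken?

$59

Check high-value combinations within 12 kg:
- A+B+C+D: weight 2+3+4+3=12, value 3+15+19+22=59
- B+C+D: weight 3+4+3=10, value 15+19+22=56
- A+C+D: weight 2+4+3=9, value 3+19+22=44
Best: $59.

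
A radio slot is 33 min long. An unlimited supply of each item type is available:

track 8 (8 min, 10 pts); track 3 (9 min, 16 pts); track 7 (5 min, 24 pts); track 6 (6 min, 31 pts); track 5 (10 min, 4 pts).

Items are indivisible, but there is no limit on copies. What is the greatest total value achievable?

Best value-per-unit is track 6 at 31/6; filling with it alone gives 5×31 = 155.
Optimal mix: 3×track 7 + 3×track 6 → duration 33, value 165.

165 pts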